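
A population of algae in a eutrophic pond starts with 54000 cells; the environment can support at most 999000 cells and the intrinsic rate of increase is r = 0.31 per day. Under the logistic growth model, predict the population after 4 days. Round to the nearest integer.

A = (K − N₀)/N₀ = (999000 − 54000)/54000 = 17.5.
N(t) = K/(1 + A·e^(−rt)) = 999000/(1 + 17.5×e^(−0.31×4)).
e^(−1.24) = 0.28938; denominator = 1 + 17.5×0.28938 = 6.0642.
N = 999000/6.0642 = 164737.

164737 cells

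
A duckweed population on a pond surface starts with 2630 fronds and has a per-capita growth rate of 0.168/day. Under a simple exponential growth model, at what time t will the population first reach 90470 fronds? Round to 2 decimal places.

21.06 days

Set N₀·e^(rt) = 90470: e^(0.168·t) = 90470/2630 = 34.399.
0.168·t = ln(34.399) = 3.538, so t = 3.538/0.168 = 21.06.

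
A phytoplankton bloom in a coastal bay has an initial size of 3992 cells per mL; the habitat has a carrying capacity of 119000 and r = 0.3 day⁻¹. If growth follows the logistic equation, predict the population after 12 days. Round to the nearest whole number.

66585 cells per mL

A = (K − N₀)/N₀ = (119000 − 3992)/3992 = 28.81.
N(t) = K/(1 + A·e^(−rt)) = 119000/(1 + 28.81×e^(−0.3×12)).
e^(−3.6) = 0.027324; denominator = 1 + 28.81×0.027324 = 1.7872.
N = 119000/1.7872 = 66585.1.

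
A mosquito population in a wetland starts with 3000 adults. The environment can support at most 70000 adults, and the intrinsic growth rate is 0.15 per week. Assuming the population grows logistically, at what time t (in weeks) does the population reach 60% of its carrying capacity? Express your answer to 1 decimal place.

A = (K − N₀)/N₀ = (70000 − 3000)/3000 = 22.333.
Solve 70000/(1 + 22.333·e^(−0.15t)) = 42000: 1 + 22.333·e^(−0.15t) = 1.6667, so e^(−0.15t) = 0.0298507.
−0.15·t = ln(0.0298507) = -3.5115, so t = 3.5115/0.15 = 23.41.

23.4 weeks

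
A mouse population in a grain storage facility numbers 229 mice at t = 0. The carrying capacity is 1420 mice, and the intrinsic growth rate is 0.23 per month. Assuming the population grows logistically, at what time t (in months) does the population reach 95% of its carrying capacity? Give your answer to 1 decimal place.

A = (K − N₀)/N₀ = (1420 − 229)/229 = 5.2009.
Solve 1420/(1 + 5.2009·e^(−0.23t)) = 1349: 1 + 5.2009·e^(−0.23t) = 1.0526, so e^(−0.23t) = 0.0101198.
−0.23·t = ln(0.0101198) = -4.5933, so t = 4.5933/0.23 = 19.971.

20.0 months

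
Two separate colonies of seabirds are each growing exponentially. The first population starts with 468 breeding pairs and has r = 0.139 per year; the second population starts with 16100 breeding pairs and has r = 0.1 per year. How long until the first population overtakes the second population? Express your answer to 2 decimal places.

90.72 years

Set 468·e^(0.139t) = 16100·e^(0.1t).
e^((0.139 − 0.1)t) = 16100/468 → e^(0.039·t) = 34.402.
0.039·t = ln(34.402) = 3.5381, so t = 3.5381/0.039 = 90.721.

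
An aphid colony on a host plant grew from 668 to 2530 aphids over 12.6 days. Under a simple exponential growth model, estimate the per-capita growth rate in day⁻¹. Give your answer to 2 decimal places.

From N(t) = N₀·e^(rt): e^(r·12.6) = 2530/668 = 3.7874.
r·12.6 = ln(3.7874) = 1.3317, so r = 1.3317/12.6 = 0.10569.

0.11 per day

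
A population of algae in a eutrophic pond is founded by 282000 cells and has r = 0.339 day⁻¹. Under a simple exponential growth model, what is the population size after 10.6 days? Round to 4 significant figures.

N(t) = N₀·e^(rt) = 282000 × e^(0.339×10.6) = 282000 × e^3.593.
e^3.593 ≈ 36.357, so N ≈ 282000 × 36.357 = 1.025281×10^7.

10250000 cells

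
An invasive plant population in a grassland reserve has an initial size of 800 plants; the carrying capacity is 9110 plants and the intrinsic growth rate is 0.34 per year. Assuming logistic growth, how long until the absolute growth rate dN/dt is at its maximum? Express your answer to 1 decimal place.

6.9 years

Logistic growth is fastest at N = K/2 = 4555.
A = (K − N₀)/N₀ = 10.387. Set K/(1 + A·e^(−rt)) = K/2 → A·e^(−rt) = 1.
e^(−0.34t) = 1/10.387 = 0.0962696, so t = ln(10.387)/0.34 = 2.3406/0.34 = 6.8841.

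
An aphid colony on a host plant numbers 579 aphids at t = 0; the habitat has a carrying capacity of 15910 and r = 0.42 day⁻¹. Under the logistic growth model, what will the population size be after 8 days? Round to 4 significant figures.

8288 aphids

A = (K − N₀)/N₀ = (15910 − 579)/579 = 26.478.
N(t) = K/(1 + A·e^(−rt)) = 15910/(1 + 26.478×e^(−0.42×8)).
e^(−3.36) = 0.034735; denominator = 1 + 26.478×0.034735 = 1.9197.
N = 15910/1.9197 = 8287.6.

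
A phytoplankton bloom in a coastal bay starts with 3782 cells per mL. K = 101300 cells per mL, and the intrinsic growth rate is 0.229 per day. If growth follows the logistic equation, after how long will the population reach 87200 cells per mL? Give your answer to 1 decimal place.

A = (K − N₀)/N₀ = (101300 − 3782)/3782 = 25.785.
Solve 101300/(1 + 25.785·e^(−0.229t)) = 87200: 1 + 25.785·e^(−0.229t) = 1.1617, so e^(−0.229t) = 0.00627104.
−0.229·t = ln(0.00627104) = -5.0718, so t = 5.0718/0.229 = 22.148.

22.1 days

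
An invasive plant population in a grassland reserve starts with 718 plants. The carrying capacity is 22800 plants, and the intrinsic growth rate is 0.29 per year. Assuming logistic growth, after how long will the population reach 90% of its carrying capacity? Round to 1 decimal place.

19.4 years

A = (K − N₀)/N₀ = (22800 − 718)/718 = 30.755.
Solve 22800/(1 + 30.755·e^(−0.29t)) = 20520: 1 + 30.755·e^(−0.29t) = 1.1111, so e^(−0.29t) = 0.0036128.
−0.29·t = ln(0.0036128) = -5.6233, so t = 5.6233/0.29 = 19.391.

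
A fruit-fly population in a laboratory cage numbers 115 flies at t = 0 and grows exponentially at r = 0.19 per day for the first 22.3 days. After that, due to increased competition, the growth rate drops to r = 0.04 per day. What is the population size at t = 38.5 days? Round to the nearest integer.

Phase 1: N(22.3) = 115·e^(0.19×22.3) = 115·e^4.237 = 7957.99.
Phase 2 runs for 38.5 − 22.3 = 16.2 days at r = 0.04.
N(38.5) = 7957.99·e^(0.04×16.2) = 7957.99·e^0.648 = 15213.4.

15213 flies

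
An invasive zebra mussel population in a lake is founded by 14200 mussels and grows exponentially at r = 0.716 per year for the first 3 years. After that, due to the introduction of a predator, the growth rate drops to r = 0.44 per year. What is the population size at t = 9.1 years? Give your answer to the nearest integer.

1781555 mussels

Phase 1: N(3) = 14200·e^(0.716×3) = 14200·e^2.148 = 121661.
Phase 2 runs for 9.1 − 3 = 6.1 years at r = 0.44.
N(9.1) = 121661·e^(0.44×6.1) = 121661·e^2.684 = 1.781555×10^6.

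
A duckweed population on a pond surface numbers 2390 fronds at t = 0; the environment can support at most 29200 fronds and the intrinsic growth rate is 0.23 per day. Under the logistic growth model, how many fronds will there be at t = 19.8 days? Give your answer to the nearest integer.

A = (K − N₀)/N₀ = (29200 − 2390)/2390 = 11.218.
N(t) = K/(1 + A·e^(−rt)) = 29200/(1 + 11.218×e^(−0.23×19.8)).
e^(−4.554) = 0.010525; denominator = 1 + 11.218×0.010525 = 1.1181.
N = 29200/1.1181 = 26116.5.

26117 fronds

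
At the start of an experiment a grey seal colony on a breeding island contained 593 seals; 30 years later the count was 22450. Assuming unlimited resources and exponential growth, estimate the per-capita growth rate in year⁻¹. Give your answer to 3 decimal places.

0.121 per year

From N(t) = N₀·e^(rt): e^(r·30) = 22450/593 = 37.858.
r·30 = ln(37.858) = 3.6339, so r = 3.6339/30 = 0.12113.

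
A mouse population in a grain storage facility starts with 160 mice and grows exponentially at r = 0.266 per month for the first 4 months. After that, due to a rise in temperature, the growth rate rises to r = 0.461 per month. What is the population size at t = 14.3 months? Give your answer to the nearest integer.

Phase 1: N(4) = 160·e^(0.266×4) = 160·e^1.064 = 463.67.
Phase 2 runs for 14.3 − 4 = 10.3 months at r = 0.461.
N(14.3) = 463.67·e^(0.461×10.3) = 463.67·e^4.748 = 53502.

53502 mice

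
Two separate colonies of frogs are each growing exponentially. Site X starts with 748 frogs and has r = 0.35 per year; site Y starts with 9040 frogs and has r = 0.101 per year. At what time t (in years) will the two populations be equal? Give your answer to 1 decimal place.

Set 748·e^(0.35t) = 9040·e^(0.101t).
e^((0.35 − 0.101)t) = 9040/748 → e^(0.249·t) = 12.086.
0.249·t = ln(12.086) = 2.492, so t = 2.492/0.249 = 10.008.

10.0 years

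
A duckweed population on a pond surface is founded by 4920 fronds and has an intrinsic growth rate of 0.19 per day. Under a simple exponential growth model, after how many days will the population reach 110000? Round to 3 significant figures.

16.4 days

Set N₀·e^(rt) = 110000: e^(0.19·t) = 110000/4920 = 22.358.
0.19·t = ln(22.358) = 3.1072, so t = 3.1072/0.19 = 16.354.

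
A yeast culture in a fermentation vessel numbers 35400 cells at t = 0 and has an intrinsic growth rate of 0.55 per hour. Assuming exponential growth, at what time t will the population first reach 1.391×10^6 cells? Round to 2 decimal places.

Set N₀·e^(rt) = 1.391×10^6: e^(0.55·t) = 1.391×10^6/35400 = 39.294.
0.55·t = ln(39.294) = 3.6711, so t = 3.6711/0.55 = 6.6747.

6.67 hours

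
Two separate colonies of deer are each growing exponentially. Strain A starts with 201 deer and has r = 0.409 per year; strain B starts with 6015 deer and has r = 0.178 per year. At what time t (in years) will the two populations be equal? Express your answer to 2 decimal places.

Set 201·e^(0.409t) = 6015·e^(0.178t).
e^((0.409 − 0.178)t) = 6015/201 → e^(0.231·t) = 29.925.
0.231·t = ln(29.925) = 3.3987, so t = 3.3987/0.231 = 14.713.

14.71 years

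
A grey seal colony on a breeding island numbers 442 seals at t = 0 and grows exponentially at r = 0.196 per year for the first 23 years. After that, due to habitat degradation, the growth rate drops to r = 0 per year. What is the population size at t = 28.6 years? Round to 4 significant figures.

Phase 1: N(23) = 442·e^(0.196×23) = 442·e^4.508 = 40107.1.
Phase 2 runs for 28.6 − 23 = 5.6 years at r = 0.
N(28.6) = 40107.1·e^(0×5.6) = 40107.1·e^0 = 40107.1.

40110 seals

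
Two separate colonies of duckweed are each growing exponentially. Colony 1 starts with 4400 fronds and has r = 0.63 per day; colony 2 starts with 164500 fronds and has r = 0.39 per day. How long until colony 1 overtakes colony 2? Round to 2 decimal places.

15.09 days

Set 4400·e^(0.63t) = 164500·e^(0.39t).
e^((0.63 − 0.39)t) = 164500/4400 → e^(0.24·t) = 37.386.
0.24·t = ln(37.386) = 3.6213, so t = 3.6213/0.24 = 15.089.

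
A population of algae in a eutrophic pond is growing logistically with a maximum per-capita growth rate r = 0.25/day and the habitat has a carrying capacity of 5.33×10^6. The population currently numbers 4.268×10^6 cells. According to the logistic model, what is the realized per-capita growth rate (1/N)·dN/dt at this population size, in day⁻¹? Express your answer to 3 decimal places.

0.050 per day

(1/N)·dN/dt = r(1 − N/K) = 0.25 × (1 − 4.268×10^6/5.33×10^6).
= 0.25 × 0.19925 = 0.049812.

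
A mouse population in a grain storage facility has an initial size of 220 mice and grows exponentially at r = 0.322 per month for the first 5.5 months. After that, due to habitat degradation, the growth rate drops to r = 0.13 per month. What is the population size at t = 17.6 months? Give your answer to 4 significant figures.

6233 mice

Phase 1: N(5.5) = 220·e^(0.322×5.5) = 220·e^1.771 = 1292.88.
Phase 2 runs for 17.6 − 5.5 = 12.1 months at r = 0.13.
N(17.6) = 1292.88·e^(0.13×12.1) = 1292.88·e^1.573 = 6233.09.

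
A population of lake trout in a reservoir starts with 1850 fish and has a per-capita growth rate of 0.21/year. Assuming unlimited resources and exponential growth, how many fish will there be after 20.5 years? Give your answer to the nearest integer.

N(t) = N₀·e^(rt) = 1850 × e^(0.21×20.5) = 1850 × e^4.305.
e^4.305 ≈ 74.069, so N ≈ 1850 × 74.069 = 137028.

137028 fish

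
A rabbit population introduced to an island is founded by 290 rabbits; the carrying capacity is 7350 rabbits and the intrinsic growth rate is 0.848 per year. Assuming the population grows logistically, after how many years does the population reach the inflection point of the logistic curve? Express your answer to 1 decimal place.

3.8 years

Logistic growth is fastest at N = K/2 = 3675.
A = (K − N₀)/N₀ = 24.345. Set K/(1 + A·e^(−rt)) = K/2 → A·e^(−rt) = 1.
e^(−0.848t) = 1/24.345 = 0.0410765, so t = ln(24.345)/0.848 = 3.1923/0.848 = 3.7645.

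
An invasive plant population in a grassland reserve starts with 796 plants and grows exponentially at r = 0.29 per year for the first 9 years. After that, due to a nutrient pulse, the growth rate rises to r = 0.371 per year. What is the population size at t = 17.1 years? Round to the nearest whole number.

Phase 1: N(9) = 796·e^(0.29×9) = 796·e^2.61 = 10824.8.
Phase 2 runs for 17.1 − 9 = 8.1 years at r = 0.371.
N(17.1) = 10824.8·e^(0.371×8.1) = 10824.8·e^3.005 = 218535.

218535 plants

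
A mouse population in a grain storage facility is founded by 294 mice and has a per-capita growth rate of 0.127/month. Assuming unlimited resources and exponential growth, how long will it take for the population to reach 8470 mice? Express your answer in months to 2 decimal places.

26.46 months

Set N₀·e^(rt) = 8470: e^(0.127·t) = 8470/294 = 28.81.
0.127·t = ln(28.81) = 3.3607, so t = 3.3607/0.127 = 26.462.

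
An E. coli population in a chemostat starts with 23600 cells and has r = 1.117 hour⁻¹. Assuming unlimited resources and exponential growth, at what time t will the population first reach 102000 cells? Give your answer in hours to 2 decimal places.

1.31 hours

Set N₀·e^(rt) = 102000: e^(1.117·t) = 102000/23600 = 4.322.
1.117·t = ln(4.322) = 1.4637, so t = 1.4637/1.117 = 1.3104.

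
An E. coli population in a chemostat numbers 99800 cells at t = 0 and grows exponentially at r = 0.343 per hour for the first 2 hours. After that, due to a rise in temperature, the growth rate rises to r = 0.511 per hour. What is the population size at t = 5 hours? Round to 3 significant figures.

918000 cells

Phase 1: N(2) = 99800·e^(0.343×2) = 99800·e^0.686 = 198179.
Phase 2 runs for 5 − 2 = 3 hours at r = 0.511.
N(5) = 198179·e^(0.511×3) = 198179·e^1.533 = 917973.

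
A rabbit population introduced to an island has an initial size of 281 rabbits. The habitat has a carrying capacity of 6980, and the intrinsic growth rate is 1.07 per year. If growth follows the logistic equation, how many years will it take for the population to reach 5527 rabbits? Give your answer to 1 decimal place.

4.2 years

A = (K − N₀)/N₀ = (6980 − 281)/281 = 23.84.
Solve 6980/(1 + 23.84·e^(−1.07t)) = 5527: 1 + 23.84·e^(−1.07t) = 1.2629, so e^(−1.07t) = 0.0110274.
−1.07·t = ln(0.0110274) = -4.5074, so t = 4.5074/1.07 = 4.2125.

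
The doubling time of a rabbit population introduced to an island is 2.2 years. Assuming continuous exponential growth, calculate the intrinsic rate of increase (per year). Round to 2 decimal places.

0.32 per year

r = ln(2)/t_d = 0.6931/2.2 = 0.31507.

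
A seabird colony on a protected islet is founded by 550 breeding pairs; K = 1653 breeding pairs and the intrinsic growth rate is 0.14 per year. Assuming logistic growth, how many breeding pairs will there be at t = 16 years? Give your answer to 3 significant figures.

1360 breeding pairs

A = (K − N₀)/N₀ = (1653 − 550)/550 = 2.0055.
N(t) = K/(1 + A·e^(−rt)) = 1653/(1 + 2.0055×e^(−0.14×16)).
e^(−2.24) = 0.10646; denominator = 1 + 2.0055×0.10646 = 1.2135.
N = 1653/1.2135 = 1362.18.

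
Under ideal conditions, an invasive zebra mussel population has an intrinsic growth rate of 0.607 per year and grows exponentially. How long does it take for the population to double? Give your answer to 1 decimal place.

1.1 years

Doubling time t_d = ln(2)/r = 0.6931/0.607 = 1.1419.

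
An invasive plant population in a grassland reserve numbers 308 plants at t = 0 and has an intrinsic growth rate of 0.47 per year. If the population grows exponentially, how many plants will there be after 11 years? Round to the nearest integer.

N(t) = N₀·e^(rt) = 308 × e^(0.47×11) = 308 × e^5.17.
e^5.17 ≈ 175.91, so N ≈ 308 × 175.91 = 54181.8.

54182 plants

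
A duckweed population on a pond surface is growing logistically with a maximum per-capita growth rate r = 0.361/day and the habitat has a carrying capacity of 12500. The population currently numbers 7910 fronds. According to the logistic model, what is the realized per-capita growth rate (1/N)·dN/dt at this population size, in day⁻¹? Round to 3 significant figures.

(1/N)·dN/dt = r(1 − N/K) = 0.361 × (1 − 7910/12500).
= 0.361 × 0.3672 = 0.13256.

0.133 per day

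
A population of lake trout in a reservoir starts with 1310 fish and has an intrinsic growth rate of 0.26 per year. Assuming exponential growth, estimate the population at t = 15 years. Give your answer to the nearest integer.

64717 fish

N(t) = N₀·e^(rt) = 1310 × e^(0.26×15) = 1310 × e^3.9.
e^3.9 ≈ 49.402, so N ≈ 1310 × 49.402 = 64717.2.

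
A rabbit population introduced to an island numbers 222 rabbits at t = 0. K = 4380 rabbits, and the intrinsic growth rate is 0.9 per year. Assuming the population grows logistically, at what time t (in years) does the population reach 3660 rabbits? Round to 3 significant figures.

A = (K − N₀)/N₀ = (4380 − 222)/222 = 18.73.
Solve 4380/(1 + 18.73·e^(−0.9t)) = 3660: 1 + 18.73·e^(−0.9t) = 1.1967, so e^(−0.9t) = 0.0105032.
−0.9·t = ln(0.0105032) = -4.5561, so t = 4.5561/0.9 = 5.0623.

5.06 years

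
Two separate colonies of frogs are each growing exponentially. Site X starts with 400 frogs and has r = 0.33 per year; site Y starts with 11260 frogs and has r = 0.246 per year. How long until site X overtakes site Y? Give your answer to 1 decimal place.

Set 400·e^(0.33t) = 11260·e^(0.246t).
e^((0.33 − 0.246)t) = 11260/400 → e^(0.084·t) = 28.15.
0.084·t = ln(28.15) = 3.3375, so t = 3.3375/0.084 = 39.733.

39.7 years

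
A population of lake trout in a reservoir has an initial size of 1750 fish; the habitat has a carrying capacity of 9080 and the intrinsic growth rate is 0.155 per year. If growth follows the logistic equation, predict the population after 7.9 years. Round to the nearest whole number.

4070 fish

A = (K − N₀)/N₀ = (9080 − 1750)/1750 = 4.1886.
N(t) = K/(1 + A·e^(−rt)) = 9080/(1 + 4.1886×e^(−0.155×7.9)).
e^(−1.225) = 0.2939; denominator = 1 + 4.1886×0.2939 = 2.231.
N = 9080/2.231 = 4069.85.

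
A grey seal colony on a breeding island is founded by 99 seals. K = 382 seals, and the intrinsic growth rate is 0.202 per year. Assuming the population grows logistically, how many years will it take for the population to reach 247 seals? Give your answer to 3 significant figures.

8.19 years

A = (K − N₀)/N₀ = (382 − 99)/99 = 2.8586.
Solve 382/(1 + 2.8586·e^(−0.202t)) = 247: 1 + 2.8586·e^(−0.202t) = 1.5466, so e^(−0.202t) = 0.191199.
−0.202·t = ln(0.191199) = -1.6544, so t = 1.6544/0.202 = 8.1903.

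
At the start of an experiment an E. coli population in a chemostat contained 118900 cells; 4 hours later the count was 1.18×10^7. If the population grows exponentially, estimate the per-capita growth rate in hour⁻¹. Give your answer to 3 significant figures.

From N(t) = N₀·e^(rt): e^(r·4) = 1.18×10^7/118900 = 99.243.
r·4 = ln(99.243) = 4.5976, so r = 4.5976/4 = 1.1494.

1.15 per hour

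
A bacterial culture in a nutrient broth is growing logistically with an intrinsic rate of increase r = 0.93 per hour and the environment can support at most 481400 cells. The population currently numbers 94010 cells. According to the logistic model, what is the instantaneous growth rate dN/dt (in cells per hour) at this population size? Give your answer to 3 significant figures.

70400 cells per hour

dN/dt = rN(1 − N/K) = 0.93 × 94010 × (1 − 94010/481400).
1 − 94010/481400 = 0.80472; dN/dt = 0.93 × 94010 × 0.80472 = 70356.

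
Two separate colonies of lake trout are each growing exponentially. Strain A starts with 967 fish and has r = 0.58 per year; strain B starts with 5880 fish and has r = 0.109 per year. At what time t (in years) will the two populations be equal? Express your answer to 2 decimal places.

3.83 years

Set 967·e^(0.58t) = 5880·e^(0.109t).
e^((0.58 − 0.109)t) = 5880/967 → e^(0.471·t) = 6.0807.
0.471·t = ln(6.0807) = 1.8051, so t = 1.8051/0.471 = 3.8325.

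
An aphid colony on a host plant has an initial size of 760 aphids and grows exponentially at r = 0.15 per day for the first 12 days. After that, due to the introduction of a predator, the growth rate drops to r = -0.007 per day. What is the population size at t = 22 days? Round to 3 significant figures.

Phase 1: N(12) = 760·e^(0.15×12) = 760·e^1.8 = 4597.73.
Phase 2 runs for 22 − 12 = 10 days at r = -0.007.
N(22) = 4597.73·e^(-0.007×10) = 4597.73·e^-0.07 = 4286.9.

4290 aphids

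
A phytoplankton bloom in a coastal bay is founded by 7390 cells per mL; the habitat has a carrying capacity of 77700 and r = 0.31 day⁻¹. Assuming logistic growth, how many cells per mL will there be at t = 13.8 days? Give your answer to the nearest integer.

A = (K − N₀)/N₀ = (77700 − 7390)/7390 = 9.5142.
N(t) = K/(1 + A·e^(−rt)) = 77700/(1 + 9.5142×e^(−0.31×13.8)).
e^(−4.278) = 0.01387; denominator = 1 + 9.5142×0.01387 = 1.132.
N = 77700/1.132 = 68641.7.

68642 cells per mL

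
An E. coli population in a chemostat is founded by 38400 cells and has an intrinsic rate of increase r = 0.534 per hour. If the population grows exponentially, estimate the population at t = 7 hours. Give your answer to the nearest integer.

N(t) = N₀·e^(rt) = 38400 × e^(0.534×7) = 38400 × e^3.738.
e^3.738 ≈ 42.014, so N ≈ 38400 × 42.014 = 1.613333×10^6.

1613333 cells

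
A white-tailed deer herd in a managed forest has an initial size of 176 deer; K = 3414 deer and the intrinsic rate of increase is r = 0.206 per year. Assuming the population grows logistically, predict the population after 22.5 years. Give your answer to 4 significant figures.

2897 deer

A = (K − N₀)/N₀ = (3414 − 176)/176 = 18.398.
N(t) = K/(1 + A·e^(−rt)) = 3414/(1 + 18.398×e^(−0.206×22.5)).
e^(−4.635) = 0.0097061; denominator = 1 + 18.398×0.0097061 = 1.1786.
N = 3414/1.1786 = 2896.73.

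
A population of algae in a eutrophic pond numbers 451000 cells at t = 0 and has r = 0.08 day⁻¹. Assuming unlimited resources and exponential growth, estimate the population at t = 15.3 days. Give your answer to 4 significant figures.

1534000 cells

N(t) = N₀·e^(rt) = 451000 × e^(0.08×15.3) = 451000 × e^1.224.
e^1.224 ≈ 3.4008, so N ≈ 451000 × 3.4008 = 1.533744×10^6.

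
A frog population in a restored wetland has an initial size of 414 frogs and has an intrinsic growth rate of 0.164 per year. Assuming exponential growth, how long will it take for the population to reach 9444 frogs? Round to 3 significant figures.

Set N₀·e^(rt) = 9444: e^(0.164·t) = 9444/414 = 22.812.
0.164·t = ln(22.812) = 3.1273, so t = 3.1273/0.164 = 19.069.

19.1 years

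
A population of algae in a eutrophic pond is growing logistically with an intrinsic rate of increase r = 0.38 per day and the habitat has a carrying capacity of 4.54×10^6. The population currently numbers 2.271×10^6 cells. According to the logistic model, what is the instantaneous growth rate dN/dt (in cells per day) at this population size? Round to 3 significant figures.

431000 cells per day

dN/dt = rN(1 − N/K) = 0.38 × 2.271×10^6 × (1 − 2.271×10^6/4.54×10^6).
1 − 2.271×10^6/4.54×10^6 = 0.49978; dN/dt = 0.38 × 2.271×10^6 × 0.49978 = 4.313×10^5.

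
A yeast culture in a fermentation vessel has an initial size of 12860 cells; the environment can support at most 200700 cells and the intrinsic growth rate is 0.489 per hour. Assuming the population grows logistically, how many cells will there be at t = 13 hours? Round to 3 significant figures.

196000 cells

A = (K − N₀)/N₀ = (200700 − 12860)/12860 = 14.607.
N(t) = K/(1 + A·e^(−rt)) = 200700/(1 + 14.607×e^(−0.489×13)).
e^(−6.357) = 0.0017346; denominator = 1 + 14.607×0.0017346 = 1.0253.
N = 200700/1.0253 = 195741.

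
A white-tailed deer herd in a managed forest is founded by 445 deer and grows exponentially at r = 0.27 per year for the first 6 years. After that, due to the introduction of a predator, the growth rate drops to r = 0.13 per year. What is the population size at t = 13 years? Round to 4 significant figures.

5586 deer

Phase 1: N(6) = 445·e^(0.27×6) = 445·e^1.62 = 2248.63.
Phase 2 runs for 13 − 6 = 7 years at r = 0.13.
N(13) = 2248.63·e^(0.13×7) = 2248.63·e^0.91 = 5586.31.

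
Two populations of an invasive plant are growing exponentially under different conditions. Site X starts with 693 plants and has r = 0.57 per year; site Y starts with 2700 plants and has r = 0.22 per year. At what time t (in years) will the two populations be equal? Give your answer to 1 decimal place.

Set 693·e^(0.57t) = 2700·e^(0.22t).
e^((0.57 − 0.22)t) = 2700/693 → e^(0.35·t) = 3.8961.
0.35·t = ln(3.8961) = 1.36, so t = 1.36/0.35 = 3.8856.

3.9 years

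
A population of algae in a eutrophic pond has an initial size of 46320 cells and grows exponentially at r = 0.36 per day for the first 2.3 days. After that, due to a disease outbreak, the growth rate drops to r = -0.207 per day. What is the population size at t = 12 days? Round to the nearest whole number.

Phase 1: N(2.3) = 46320·e^(0.36×2.3) = 46320·e^0.828 = 106014.
Phase 2 runs for 12 − 2.3 = 9.7 days at r = -0.207.
N(12) = 106014·e^(-0.207×9.7) = 106014·e^-2.008 = 14234.6.

14235 cells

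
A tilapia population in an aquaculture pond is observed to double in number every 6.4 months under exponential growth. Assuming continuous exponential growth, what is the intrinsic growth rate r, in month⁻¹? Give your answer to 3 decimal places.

0.108 per month

r = ln(2)/t_d = 0.6931/6.4 = 0.1083.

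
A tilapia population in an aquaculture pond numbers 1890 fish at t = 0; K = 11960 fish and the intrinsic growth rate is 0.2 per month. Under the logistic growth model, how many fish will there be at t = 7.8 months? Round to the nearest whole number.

5643 fish

A = (K − N₀)/N₀ = (11960 − 1890)/1890 = 5.328.
N(t) = K/(1 + A·e^(−rt)) = 11960/(1 + 5.328×e^(−0.2×7.8)).
e^(−1.56) = 0.21014; denominator = 1 + 5.328×0.21014 = 2.1196.
N = 11960/2.1196 = 5642.54.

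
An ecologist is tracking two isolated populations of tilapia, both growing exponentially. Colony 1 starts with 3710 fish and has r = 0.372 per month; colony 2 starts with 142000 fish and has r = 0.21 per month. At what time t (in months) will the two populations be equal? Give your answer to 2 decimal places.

22.50 months

Set 3710·e^(0.372t) = 142000·e^(0.21t).
e^((0.372 − 0.21)t) = 142000/3710 → e^(0.162·t) = 38.275.
0.162·t = ln(38.275) = 3.6448, so t = 3.6448/0.162 = 22.499.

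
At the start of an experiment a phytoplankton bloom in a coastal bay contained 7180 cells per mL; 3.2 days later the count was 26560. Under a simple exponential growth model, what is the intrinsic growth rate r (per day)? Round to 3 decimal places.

From N(t) = N₀·e^(rt): e^(r·3.2) = 26560/7180 = 3.6992.
r·3.2 = ln(3.6992) = 1.3081, so r = 1.3081/3.2 = 0.40878.

0.409 per day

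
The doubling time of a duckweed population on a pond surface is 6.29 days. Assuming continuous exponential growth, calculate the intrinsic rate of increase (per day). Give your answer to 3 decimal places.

r = ln(2)/t_d = 0.6931/6.29 = 0.1102.

0.110 per day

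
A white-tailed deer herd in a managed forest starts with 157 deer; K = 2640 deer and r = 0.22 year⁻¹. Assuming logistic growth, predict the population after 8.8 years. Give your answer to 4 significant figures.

A = (K − N₀)/N₀ = (2640 − 157)/157 = 15.815.
N(t) = K/(1 + A·e^(−rt)) = 2640/(1 + 15.815×e^(−0.22×8.8)).
e^(−1.936) = 0.14428; denominator = 1 + 15.815×0.14428 = 3.2818.
N = 2640/3.2818 = 804.43.

804.4 deer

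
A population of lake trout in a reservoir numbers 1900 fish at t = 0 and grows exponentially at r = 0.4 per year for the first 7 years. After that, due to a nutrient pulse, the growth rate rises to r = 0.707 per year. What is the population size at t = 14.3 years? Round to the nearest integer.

5447728 fish

Phase 1: N(7) = 1900·e^(0.4×7) = 1900·e^2.8 = 31244.8.
Phase 2 runs for 14.3 − 7 = 7.3 years at r = 0.707.
N(14.3) = 31244.8·e^(0.707×7.3) = 31244.8·e^5.161 = 5.447728×10^6.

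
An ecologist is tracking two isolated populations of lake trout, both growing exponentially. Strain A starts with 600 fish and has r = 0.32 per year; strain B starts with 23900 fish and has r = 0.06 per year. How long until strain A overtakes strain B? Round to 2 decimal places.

Set 600·e^(0.32t) = 23900·e^(0.06t).
e^((0.32 − 0.06)t) = 23900/600 → e^(0.26·t) = 39.833.
0.26·t = ln(39.833) = 3.6847, so t = 3.6847/0.26 = 14.172.

14.17 years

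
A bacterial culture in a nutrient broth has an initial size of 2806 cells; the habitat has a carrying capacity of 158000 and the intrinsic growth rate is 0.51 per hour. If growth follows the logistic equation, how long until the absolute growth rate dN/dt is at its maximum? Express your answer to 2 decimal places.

Logistic growth is fastest at N = K/2 = 79000.
A = (K − N₀)/N₀ = 55.308. Set K/(1 + A·e^(−rt)) = K/2 → A·e^(−rt) = 1.
e^(−0.51t) = 1/55.308 = 0.0180806, so t = ln(55.308)/0.51 = 4.0129/0.51 = 7.8685.

7.87 hours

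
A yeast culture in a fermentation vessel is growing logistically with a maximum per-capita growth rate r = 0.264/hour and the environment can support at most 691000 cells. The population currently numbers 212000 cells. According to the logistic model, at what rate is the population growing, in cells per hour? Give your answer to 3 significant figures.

38800 cells per hour

dN/dt = rN(1 − N/K) = 0.264 × 212000 × (1 − 212000/691000).
1 − 212000/691000 = 0.6932; dN/dt = 0.264 × 212000 × 0.6932 = 38797.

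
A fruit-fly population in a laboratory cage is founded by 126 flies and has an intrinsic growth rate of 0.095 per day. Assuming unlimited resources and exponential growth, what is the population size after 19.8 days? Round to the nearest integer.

N(t) = N₀·e^(rt) = 126 × e^(0.095×19.8) = 126 × e^1.881.
e^1.881 ≈ 6.5601, so N ≈ 126 × 6.5601 = 826.568.

827 flies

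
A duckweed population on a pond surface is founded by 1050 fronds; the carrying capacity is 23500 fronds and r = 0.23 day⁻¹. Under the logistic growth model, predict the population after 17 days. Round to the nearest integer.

16451 fronds

A = (K − N₀)/N₀ = (23500 − 1050)/1050 = 21.381.
N(t) = K/(1 + A·e^(−rt)) = 23500/(1 + 21.381×e^(−0.23×17)).
e^(−3.91) = 0.020041; denominator = 1 + 21.381×0.020041 = 1.4285.
N = 23500/1.4285 = 16451.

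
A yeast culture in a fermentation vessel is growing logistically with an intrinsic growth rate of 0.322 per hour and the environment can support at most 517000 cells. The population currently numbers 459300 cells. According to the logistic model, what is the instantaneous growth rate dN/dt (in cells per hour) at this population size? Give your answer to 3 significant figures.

16500 cells per hour

dN/dt = rN(1 − N/K) = 0.322 × 459300 × (1 − 459300/517000).
1 − 459300/517000 = 0.11161; dN/dt = 0.322 × 459300 × 0.11161 = 16506.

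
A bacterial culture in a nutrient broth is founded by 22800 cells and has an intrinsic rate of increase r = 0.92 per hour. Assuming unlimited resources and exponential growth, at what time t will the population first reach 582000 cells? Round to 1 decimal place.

3.5 hours

Set N₀·e^(rt) = 582000: e^(0.92·t) = 582000/22800 = 25.526.
0.92·t = ln(25.526) = 3.2397, so t = 3.2397/0.92 = 3.5214.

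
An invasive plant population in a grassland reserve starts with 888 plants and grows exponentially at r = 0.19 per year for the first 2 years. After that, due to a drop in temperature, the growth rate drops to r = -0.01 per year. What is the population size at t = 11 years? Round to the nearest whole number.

1187 plants

Phase 1: N(2) = 888·e^(0.19×2) = 888·e^0.38 = 1298.51.
Phase 2 runs for 11 − 2 = 9 years at r = -0.01.
N(11) = 1298.51·e^(-0.01×9) = 1298.51·e^-0.09 = 1186.75.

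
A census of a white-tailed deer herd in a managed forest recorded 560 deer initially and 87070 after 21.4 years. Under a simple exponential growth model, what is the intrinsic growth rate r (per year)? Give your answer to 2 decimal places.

0.24 per year

From N(t) = N₀·e^(rt): e^(r·21.4) = 87070/560 = 155.48.
r·21.4 = ln(155.48) = 5.0465, so r = 5.0465/21.4 = 0.23582.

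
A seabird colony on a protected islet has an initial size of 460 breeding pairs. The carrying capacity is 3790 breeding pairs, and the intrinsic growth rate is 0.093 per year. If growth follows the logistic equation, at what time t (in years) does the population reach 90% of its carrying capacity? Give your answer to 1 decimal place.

44.9 years

A = (K − N₀)/N₀ = (3790 − 460)/460 = 7.2391.
Solve 3790/(1 + 7.2391·e^(−0.093t)) = 3411: 1 + 7.2391·e^(−0.093t) = 1.1111, so e^(−0.093t) = 0.0153487.
−0.093·t = ln(0.0153487) = -4.1767, so t = 4.1767/0.093 = 44.911.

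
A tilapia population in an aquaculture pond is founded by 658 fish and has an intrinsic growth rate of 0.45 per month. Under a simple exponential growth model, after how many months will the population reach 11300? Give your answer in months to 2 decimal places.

6.32 months

Set N₀·e^(rt) = 11300: e^(0.45·t) = 11300/658 = 17.173.
0.45·t = ln(17.173) = 2.8434, so t = 2.8434/0.45 = 6.3186.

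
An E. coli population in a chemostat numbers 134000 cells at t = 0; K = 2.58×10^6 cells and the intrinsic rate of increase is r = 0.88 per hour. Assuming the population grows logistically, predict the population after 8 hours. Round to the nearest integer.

A = (K − N₀)/N₀ = (2.58×10^6 − 134000)/134000 = 18.254.
N(t) = K/(1 + A·e^(−rt)) = 2.58×10^6/(1 + 18.254×e^(−0.88×8)).
e^(−7.04) = 0.00087613; denominator = 1 + 18.254×0.00087613 = 1.016.
N = 2.58×10^6/1.016 = 2.539389×10^6.

2539389 cells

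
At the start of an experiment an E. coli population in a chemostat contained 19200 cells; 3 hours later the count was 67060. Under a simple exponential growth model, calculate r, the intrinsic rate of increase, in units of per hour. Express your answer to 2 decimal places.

From N(t) = N₀·e^(rt): e^(r·3) = 67060/19200 = 3.4927.
r·3 = ln(3.4927) = 1.2507, so r = 1.2507/3 = 0.41689.

0.42 per hour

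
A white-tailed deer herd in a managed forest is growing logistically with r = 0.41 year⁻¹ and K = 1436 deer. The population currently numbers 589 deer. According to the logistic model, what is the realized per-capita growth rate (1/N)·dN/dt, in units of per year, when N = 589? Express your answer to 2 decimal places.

0.24 per year

(1/N)·dN/dt = r(1 − N/K) = 0.41 × (1 − 589/1436).
= 0.41 × 0.58983 = 0.24183.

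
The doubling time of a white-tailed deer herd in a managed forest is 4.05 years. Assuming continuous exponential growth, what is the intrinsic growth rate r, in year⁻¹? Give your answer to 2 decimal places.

r = ln(2)/t_d = 0.6931/4.05 = 0.17115.

0.17 per year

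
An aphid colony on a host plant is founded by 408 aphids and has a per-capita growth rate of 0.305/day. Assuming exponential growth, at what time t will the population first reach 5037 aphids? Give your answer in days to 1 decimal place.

Set N₀·e^(rt) = 5037: e^(0.305·t) = 5037/408 = 12.346.
0.305·t = ln(12.346) = 2.5133, so t = 2.5133/0.305 = 8.2403.

8.2 days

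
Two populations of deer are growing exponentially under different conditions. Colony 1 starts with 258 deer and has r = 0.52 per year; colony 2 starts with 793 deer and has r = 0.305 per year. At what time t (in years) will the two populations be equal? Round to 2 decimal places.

Set 258·e^(0.52t) = 793·e^(0.305t).
e^((0.52 − 0.305)t) = 793/258 → e^(0.215·t) = 3.0736.
0.215·t = ln(3.0736) = 1.1229, so t = 1.1229/0.215 = 5.2226.

5.22 years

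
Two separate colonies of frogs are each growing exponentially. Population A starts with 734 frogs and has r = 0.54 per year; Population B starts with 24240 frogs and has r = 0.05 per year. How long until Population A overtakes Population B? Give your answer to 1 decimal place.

7.1 years

Set 734·e^(0.54t) = 24240·e^(0.05t).
e^((0.54 − 0.05)t) = 24240/734 → e^(0.49·t) = 33.025.
0.49·t = ln(33.025) = 3.4973, so t = 3.4973/0.49 = 7.1372.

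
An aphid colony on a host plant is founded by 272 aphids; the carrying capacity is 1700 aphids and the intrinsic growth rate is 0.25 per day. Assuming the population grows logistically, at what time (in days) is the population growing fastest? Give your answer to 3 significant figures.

6.63 days

Logistic growth is fastest at N = K/2 = 850.
A = (K − N₀)/N₀ = 5.25. Set K/(1 + A·e^(−rt)) = K/2 → A·e^(−rt) = 1.
e^(−0.25t) = 1/5.25 = 0.190476, so t = ln(5.25)/0.25 = 1.6582/0.25 = 6.6329.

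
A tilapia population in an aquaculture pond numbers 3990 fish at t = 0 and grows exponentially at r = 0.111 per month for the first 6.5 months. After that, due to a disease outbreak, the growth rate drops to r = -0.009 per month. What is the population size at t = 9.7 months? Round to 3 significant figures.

Phase 1: N(6.5) = 3990·e^(0.111×6.5) = 3990·e^0.7215 = 8209.49.
Phase 2 runs for 9.7 − 6.5 = 3.2 months at r = -0.009.
N(9.7) = 8209.49·e^(-0.009×3.2) = 8209.49·e^-0.0288 = 7976.43.

7980 fish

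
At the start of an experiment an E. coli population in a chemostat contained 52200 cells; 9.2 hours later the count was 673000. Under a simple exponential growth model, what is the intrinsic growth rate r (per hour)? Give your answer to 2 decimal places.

From N(t) = N₀·e^(rt): e^(r·9.2) = 673000/52200 = 12.893.
r·9.2 = ln(12.893) = 2.5567, so r = 2.5567/9.2 = 0.2779.

0.28 per hour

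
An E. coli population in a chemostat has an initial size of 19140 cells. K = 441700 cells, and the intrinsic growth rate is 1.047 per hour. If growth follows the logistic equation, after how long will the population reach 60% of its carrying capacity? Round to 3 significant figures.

3.34 hours

A = (K − N₀)/N₀ = (441700 − 19140)/19140 = 22.077.
Solve 441700/(1 + 22.077·e^(−1.047t)) = 265020: 1 + 22.077·e^(−1.047t) = 1.6667, so e^(−1.047t) = 0.0301969.
−1.047·t = ln(0.0301969) = -3.5, so t = 3.5/1.047 = 3.3429.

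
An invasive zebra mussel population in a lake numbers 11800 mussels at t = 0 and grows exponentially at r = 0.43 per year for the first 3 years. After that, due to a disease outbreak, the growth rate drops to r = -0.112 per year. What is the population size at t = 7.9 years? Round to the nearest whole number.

Phase 1: N(3) = 11800·e^(0.43×3) = 11800·e^1.29 = 42866.9.
Phase 2 runs for 7.9 − 3 = 4.9 years at r = -0.112.
N(7.9) = 42866.9·e^(-0.112×4.9) = 42866.9·e^-0.5488 = 24761.7.

24762 mussels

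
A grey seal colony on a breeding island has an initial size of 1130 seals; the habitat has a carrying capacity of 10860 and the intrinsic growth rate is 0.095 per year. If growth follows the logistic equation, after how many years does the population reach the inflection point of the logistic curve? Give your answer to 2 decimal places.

Logistic growth is fastest at N = K/2 = 5430.
A = (K − N₀)/N₀ = 8.6106. Set K/(1 + A·e^(−rt)) = K/2 → A·e^(−rt) = 1.
e^(−0.095t) = 1/8.6106 = 0.116136, so t = ln(8.6106)/0.095 = 2.153/0.095 = 22.663.

22.66 years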